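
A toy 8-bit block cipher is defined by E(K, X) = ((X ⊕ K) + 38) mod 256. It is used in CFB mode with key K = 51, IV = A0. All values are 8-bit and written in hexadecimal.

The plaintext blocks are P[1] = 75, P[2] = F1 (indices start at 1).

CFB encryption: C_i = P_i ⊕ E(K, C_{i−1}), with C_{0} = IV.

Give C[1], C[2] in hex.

C[1]: E(K, A0) = 29; 75 ⊕ 29 = 5C.
C[2]: E(K, 5C) = 45; F1 ⊕ 45 = B4.

C[1] = 5C, C[2] = B4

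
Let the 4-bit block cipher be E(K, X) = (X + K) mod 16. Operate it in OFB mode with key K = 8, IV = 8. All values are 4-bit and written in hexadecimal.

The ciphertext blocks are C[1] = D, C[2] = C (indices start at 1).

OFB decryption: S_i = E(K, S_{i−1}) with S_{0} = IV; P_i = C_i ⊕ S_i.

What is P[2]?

P[1]: S = E(K, 8) = 0; D ⊕ 0 = D.
P[2]: S = E(K, 0) = 8; C ⊕ 8 = 4.

P[2] = 4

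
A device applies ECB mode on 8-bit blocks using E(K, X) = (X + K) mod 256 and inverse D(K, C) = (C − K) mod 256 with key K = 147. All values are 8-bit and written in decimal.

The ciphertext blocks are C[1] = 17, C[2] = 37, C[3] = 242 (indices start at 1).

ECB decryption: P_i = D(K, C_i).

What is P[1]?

P[1] = 126

P[1]: D(K, 17) = 126.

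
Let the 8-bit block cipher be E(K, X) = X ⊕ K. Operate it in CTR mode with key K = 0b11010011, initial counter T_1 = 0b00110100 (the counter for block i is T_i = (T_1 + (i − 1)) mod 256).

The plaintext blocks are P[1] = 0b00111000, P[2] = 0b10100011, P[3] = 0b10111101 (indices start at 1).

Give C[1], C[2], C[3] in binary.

C[1] = 0b11011111, C[2] = 0b01000101, C[3] = 0b01011000

CTR encryption: S_i = E(K, T_i) where T_i is the counter for block i; C_i = P_i ⊕ S_i.
C[1]: T = 0b00110100, S = E(K, T) = 0b11100111; 0b00111000 ⊕ 0b11100111 = 0b11011111.
C[2]: T = 0b00110101, S = E(K, T) = 0b11100110; 0b10100011 ⊕ 0b11100110 = 0b01000101.
C[3]: T = 0b00110110, S = E(K, T) = 0b11100101; 0b10111101 ⊕ 0b11100101 = 0b01011000.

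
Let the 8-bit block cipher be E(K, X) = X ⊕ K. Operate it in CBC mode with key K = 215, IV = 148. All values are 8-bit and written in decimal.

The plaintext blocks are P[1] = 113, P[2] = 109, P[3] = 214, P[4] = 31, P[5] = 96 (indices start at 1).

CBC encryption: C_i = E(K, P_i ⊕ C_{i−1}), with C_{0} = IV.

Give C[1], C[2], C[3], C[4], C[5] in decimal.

C[1] = 50, C[2] = 136, C[3] = 137, C[4] = 65, C[5] = 246

C[1]: P[1] ⊕ 148 = 229; E(K, 229) = 50.
C[2]: P[2] ⊕ 50 = 95; E(K, 95) = 136.
C[3]: P[3] ⊕ 136 = 94; E(K, 94) = 137.
C[4]: P[4] ⊕ 137 = 150; E(K, 150) = 65.
C[5]: P[5] ⊕ 65 = 33; E(K, 33) = 246.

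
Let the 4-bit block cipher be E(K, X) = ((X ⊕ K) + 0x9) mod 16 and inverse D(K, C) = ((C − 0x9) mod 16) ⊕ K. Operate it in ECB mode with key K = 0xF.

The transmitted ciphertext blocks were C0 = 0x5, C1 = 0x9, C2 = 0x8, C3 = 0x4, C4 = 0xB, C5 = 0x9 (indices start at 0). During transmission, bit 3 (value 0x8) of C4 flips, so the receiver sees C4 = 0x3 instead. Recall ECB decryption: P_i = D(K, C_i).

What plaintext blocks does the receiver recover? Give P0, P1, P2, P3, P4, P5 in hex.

P0 = 0x3, P1 = 0xF, P2 = 0x0, P3 = 0x4, P4 = 0x5, P5 = 0xF

Only C4 changed, to 0x3. In ECB, a change in C_i affects only P_i. Decrypting the received ciphertext:
P0: D(K, 0x5) = 0x3.
P1: D(K, 0x9) = 0xF.
P2: D(K, 0x8) = 0x0.
P3: D(K, 0x4) = 0x4.
P4: D(K, 0x3) = 0x5.
P5: D(K, 0x9) = 0xF.
Blocks that differ from the original plaintext: P4.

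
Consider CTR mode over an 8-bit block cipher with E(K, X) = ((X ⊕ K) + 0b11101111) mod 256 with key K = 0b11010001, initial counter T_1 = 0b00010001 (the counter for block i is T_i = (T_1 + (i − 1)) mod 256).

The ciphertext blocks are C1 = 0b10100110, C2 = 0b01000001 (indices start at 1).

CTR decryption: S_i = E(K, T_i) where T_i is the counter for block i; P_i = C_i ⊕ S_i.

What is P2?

P2 = 0b11110011

P2: T = 0b00010010, S = E(K, T) = 0b10110010; 0b01000001 ⊕ 0b10110010 = 0b11110011.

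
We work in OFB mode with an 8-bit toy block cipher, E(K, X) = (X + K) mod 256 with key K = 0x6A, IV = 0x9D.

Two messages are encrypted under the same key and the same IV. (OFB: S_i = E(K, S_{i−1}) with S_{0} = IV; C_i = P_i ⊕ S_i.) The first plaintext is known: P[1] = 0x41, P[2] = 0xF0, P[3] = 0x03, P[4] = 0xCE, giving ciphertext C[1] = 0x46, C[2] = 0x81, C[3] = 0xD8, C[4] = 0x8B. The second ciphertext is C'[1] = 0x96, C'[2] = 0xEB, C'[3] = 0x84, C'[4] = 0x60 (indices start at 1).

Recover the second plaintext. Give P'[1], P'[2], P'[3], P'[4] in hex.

In OFB with a reused IV, both messages share the same keystream S_i, so C_i ⊕ C'_i = P_i ⊕ P'_i and thus P'_i = P_i ⊕ C_i ⊕ C'_i.
P'[1]: 0x41 ⊕ 0x46 ⊕ 0x96 = 0x91.
P'[2]: 0xF0 ⊕ 0x81 ⊕ 0xEB = 0x9A.
P'[3]: 0x03 ⊕ 0xD8 ⊕ 0x84 = 0x5F.
P'[4]: 0xCE ⊕ 0x8B ⊕ 0x60 = 0x25.

P'[1] = 0x91, P'[2] = 0x9A, P'[3] = 0x5F, P'[4] = 0x25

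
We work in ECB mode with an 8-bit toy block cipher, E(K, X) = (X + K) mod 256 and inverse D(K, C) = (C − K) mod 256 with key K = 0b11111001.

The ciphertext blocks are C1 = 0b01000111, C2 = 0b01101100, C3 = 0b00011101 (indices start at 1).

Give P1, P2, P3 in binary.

ECB decryption: P_i = D(K, C_i).
P1: D(K, 0b01000111) = 0b01001110.
P2: D(K, 0b01101100) = 0b01110011.
P3: D(K, 0b00011101) = 0b00100100.

P1 = 0b01001110, P2 = 0b01110011, P3 = 0b00100100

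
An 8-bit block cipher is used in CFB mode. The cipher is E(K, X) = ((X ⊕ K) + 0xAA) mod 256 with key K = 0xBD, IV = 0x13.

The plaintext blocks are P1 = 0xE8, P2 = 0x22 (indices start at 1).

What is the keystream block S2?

0xB7

CFB encryption: C_i = P_i ⊕ E(K, C_{i−1}), with C_{0} = IV.
C1: E(K, 0x13) = 0x58; 0xE8 ⊕ 0x58 = 0xB0.
C2: E(K, 0xB0) = 0xB7; 0x22 ⊕ 0xB7 = 0x95.
So S2 = 0xB7.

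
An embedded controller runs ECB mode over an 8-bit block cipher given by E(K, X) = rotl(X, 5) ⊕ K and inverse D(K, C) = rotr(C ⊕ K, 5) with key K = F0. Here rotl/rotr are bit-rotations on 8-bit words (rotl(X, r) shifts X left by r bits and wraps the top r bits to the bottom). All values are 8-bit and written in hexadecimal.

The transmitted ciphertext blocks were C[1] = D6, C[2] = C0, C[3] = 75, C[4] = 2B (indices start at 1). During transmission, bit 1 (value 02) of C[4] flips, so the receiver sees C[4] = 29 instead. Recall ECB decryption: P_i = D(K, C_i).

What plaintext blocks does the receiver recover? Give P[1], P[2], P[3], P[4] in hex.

Only C[4] changed, to 29. In ECB, a change in C_i affects only P_i. Decrypting the received ciphertext:
P[1]: D(K, D6) = 31.
P[2]: D(K, C0) = 81.
P[3]: D(K, 75) = 2C.
P[4]: D(K, 29) = CE.
Blocks that differ from the original plaintext: P[4].

P[1] = 31, P[2] = 81, P[3] = 2C, P[4] = CE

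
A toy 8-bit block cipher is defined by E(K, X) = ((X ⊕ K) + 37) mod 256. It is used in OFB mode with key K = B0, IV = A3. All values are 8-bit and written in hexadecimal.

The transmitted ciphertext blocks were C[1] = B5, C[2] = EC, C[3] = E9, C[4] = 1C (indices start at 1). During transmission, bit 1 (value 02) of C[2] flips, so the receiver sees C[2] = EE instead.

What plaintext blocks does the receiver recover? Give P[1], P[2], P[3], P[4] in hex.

P[1] = FF, P[2] = DF, P[3] = 51, P[4] = 23

OFB decryption: S_i = E(K, S_{i−1}) with S_{0} = IV; P_i = C_i ⊕ S_i.
Only C[2] changed, to EE. In OFB, a change in C_i flips the same bit in P_i only; the keystream is unaffected. Decrypting the received ciphertext:
P[1]: S = E(K, A3) = 4A; B5 ⊕ 4A = FF.
P[2]: S = E(K, 4A) = 31; EE ⊕ 31 = DF.
P[3]: S = E(K, 31) = B8; E9 ⊕ B8 = 51.
P[4]: S = E(K, B8) = 3F; 1C ⊕ 3F = 23.
Blocks that differ from the original plaintext: P[2].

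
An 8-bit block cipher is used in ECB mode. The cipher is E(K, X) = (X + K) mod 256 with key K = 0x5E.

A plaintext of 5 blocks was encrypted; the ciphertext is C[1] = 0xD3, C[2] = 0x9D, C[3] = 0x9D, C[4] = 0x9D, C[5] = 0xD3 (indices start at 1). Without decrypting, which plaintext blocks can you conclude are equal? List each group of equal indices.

P[1] = P[5]; P[2] = P[3] = P[4]

ECB encrypts each block independently with the same key, so equal ciphertext blocks imply equal plaintext blocks.
C[1] = C[5] = 0xD3, so P[1] = P[5].
C[2] = C[3] = C[4] = 0x9D, so P[2] = P[3] = P[4].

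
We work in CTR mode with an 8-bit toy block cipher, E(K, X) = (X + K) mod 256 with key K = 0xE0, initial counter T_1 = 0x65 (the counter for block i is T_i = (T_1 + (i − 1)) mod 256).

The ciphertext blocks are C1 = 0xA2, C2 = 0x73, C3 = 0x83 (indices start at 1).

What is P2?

CTR decryption: S_i = E(K, T_i) where T_i is the counter for block i; P_i = C_i ⊕ S_i.
P2: T = 0x66, S = E(K, T) = 0x46; 0x73 ⊕ 0x46 = 0x35.

P2 = 0x35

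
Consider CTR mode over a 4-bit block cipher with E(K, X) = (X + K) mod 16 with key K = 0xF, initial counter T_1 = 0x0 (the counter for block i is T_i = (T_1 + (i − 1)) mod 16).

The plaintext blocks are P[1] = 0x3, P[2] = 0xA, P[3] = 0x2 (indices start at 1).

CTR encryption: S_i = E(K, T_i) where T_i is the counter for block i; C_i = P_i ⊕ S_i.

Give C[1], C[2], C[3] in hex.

C[1] = 0xC, C[2] = 0xA, C[3] = 0x3

C[1]: T = 0x0, S = E(K, T) = 0xF; 0x3 ⊕ 0xF = 0xC.
C[2]: T = 0x1, S = E(K, T) = 0x0; 0xA ⊕ 0x0 = 0xA.
C[3]: T = 0x2, S = E(K, T) = 0x1; 0x2 ⊕ 0x1 = 0x3.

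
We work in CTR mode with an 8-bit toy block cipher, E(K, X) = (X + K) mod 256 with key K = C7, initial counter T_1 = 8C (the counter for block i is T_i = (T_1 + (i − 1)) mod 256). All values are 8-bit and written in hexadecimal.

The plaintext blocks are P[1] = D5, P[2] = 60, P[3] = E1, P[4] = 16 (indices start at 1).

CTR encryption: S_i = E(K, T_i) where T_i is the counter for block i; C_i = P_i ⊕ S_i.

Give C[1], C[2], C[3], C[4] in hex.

C[1]: T = 8C, S = E(K, T) = 53; D5 ⊕ 53 = 86.
C[2]: T = 8D, S = E(K, T) = 54; 60 ⊕ 54 = 34.
C[3]: T = 8E, S = E(K, T) = 55; E1 ⊕ 55 = B4.
C[4]: T = 8F, S = E(K, T) = 56; 16 ⊕ 56 = 40.

C[1] = 86, C[2] = 34, C[3] = B4, C[4] = 40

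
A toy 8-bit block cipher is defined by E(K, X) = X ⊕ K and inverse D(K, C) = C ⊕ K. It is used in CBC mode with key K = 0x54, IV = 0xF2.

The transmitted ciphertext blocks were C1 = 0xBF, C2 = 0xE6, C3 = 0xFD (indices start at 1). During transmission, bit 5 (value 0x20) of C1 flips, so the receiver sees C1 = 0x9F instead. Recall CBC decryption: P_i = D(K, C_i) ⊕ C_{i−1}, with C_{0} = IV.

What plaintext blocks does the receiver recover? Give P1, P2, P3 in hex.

P1 = 0x39, P2 = 0x2D, P3 = 0x4F

Only C1 changed, to 0x9F. In CBC, a change in C_i garbles P_i and flips the same bit in P_{i+1}. Decrypting the received ciphertext:
P1: D(K, 0x9F) = 0xCB; 0xCB ⊕ 0xF2 = 0x39.
P2: D(K, 0xE6) = 0xB2; 0xB2 ⊕ 0x9F = 0x2D.
P3: D(K, 0xFD) = 0xA9; 0xA9 ⊕ 0xE6 = 0x4F.
Blocks that differ from the original plaintext: P1, P2.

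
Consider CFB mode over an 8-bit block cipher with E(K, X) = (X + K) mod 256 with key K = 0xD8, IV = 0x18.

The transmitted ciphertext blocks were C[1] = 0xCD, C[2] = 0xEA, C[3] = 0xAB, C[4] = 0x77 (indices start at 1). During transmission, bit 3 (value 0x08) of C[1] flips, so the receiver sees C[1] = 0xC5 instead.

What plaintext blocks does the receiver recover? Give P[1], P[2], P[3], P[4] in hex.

P[1] = 0x35, P[2] = 0x77, P[3] = 0x69, P[4] = 0xF4

CFB decryption: P_i = C_i ⊕ E(K, C_{i−1}), with C_{0} = IV.
Only C[1] changed, to 0xC5. In CFB, a change in C_i flips the same bit in P_i and garbles P_{i+1}. Decrypting the received ciphertext:
P[1]: E(K, 0x18) = 0xF0; 0xC5 ⊕ 0xF0 = 0x35.
P[2]: E(K, 0xC5) = 0x9D; 0xEA ⊕ 0x9D = 0x77.
P[3]: E(K, 0xEA) = 0xC2; 0xAB ⊕ 0xC2 = 0x69.
P[4]: E(K, 0xAB) = 0x83; 0x77 ⊕ 0x83 = 0xF4.
Blocks that differ from the original plaintext: P[1], P[2].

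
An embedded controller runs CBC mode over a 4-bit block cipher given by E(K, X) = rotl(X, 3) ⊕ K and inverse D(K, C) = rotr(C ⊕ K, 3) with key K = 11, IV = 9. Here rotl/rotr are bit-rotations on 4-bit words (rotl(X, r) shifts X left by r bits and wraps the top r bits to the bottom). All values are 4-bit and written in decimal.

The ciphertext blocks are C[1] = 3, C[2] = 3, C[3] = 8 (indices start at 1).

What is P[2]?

CBC decryption: P_i = D(K, C_i) ⊕ C_{i−1}, with C_{0} = IV.
P[2]: D(K, 3) = 1; 1 ⊕ 3 = 2.

P[2] = 2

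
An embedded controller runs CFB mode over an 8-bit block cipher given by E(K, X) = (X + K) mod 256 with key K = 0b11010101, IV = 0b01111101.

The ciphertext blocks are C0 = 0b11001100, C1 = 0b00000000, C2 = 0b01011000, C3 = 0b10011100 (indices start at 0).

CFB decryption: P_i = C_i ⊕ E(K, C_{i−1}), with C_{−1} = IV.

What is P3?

P3: E(K, 0b01011000) = 0b00101101; 0b10011100 ⊕ 0b00101101 = 0b10110001.

P3 = 0b10110001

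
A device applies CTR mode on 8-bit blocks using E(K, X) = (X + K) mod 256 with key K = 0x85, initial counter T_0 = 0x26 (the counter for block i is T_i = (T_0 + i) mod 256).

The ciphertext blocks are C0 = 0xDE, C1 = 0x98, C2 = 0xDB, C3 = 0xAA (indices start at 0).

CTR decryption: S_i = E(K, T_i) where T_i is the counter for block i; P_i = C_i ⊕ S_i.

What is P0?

P0: T = 0x26, S = E(K, T) = 0xAB; 0xDE ⊕ 0xAB = 0x75.

P0 = 0x75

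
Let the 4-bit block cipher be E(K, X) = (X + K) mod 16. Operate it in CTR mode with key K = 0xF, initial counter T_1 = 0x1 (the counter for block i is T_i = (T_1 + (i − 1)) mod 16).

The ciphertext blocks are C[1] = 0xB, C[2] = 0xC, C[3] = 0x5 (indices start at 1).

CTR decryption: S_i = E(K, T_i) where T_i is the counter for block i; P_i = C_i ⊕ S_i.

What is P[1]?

P[1]: T = 0x1, S = E(K, T) = 0x0; 0xB ⊕ 0x0 = 0xB.

P[1] = 0xB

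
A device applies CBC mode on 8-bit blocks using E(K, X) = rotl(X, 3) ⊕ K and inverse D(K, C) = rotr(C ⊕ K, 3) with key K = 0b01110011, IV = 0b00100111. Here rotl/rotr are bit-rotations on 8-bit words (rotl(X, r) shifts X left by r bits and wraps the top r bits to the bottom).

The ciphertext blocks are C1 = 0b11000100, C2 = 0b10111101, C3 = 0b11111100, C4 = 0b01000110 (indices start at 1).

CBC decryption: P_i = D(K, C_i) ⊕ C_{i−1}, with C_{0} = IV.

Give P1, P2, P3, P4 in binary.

P1: D(K, 0b11000100) = 0b11110110; 0b11110110 ⊕ 0b00100111 = 0b11010001.
P2: D(K, 0b10111101) = 0b11011001; 0b11011001 ⊕ 0b11000100 = 0b00011101.
P3: D(K, 0b11111100) = 0b11110001; 0b11110001 ⊕ 0b10111101 = 0b01001100.
P4: D(K, 0b01000110) = 0b10100110; 0b10100110 ⊕ 0b11111100 = 0b01011010.

P1 = 0b11010001, P2 = 0b00011101, P3 = 0b01001100, P4 = 0b01011010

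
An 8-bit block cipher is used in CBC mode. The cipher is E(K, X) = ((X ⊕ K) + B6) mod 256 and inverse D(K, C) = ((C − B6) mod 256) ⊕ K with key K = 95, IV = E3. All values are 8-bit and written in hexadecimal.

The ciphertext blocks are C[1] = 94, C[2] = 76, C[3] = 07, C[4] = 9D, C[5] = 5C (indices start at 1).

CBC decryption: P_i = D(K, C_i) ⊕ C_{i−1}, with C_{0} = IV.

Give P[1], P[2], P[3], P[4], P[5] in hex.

P[1]: D(K, 94) = 4B; 4B ⊕ E3 = A8.
P[2]: D(K, 76) = 55; 55 ⊕ 94 = C1.
P[3]: D(K, 07) = C4; C4 ⊕ 76 = B2.
P[4]: D(K, 9D) = 72; 72 ⊕ 07 = 75.
P[5]: D(K, 5C) = 33; 33 ⊕ 9D = AE.

P[1] = A8, P[2] = C1, P[3] = B2, P[4] = 75, P[5] = AE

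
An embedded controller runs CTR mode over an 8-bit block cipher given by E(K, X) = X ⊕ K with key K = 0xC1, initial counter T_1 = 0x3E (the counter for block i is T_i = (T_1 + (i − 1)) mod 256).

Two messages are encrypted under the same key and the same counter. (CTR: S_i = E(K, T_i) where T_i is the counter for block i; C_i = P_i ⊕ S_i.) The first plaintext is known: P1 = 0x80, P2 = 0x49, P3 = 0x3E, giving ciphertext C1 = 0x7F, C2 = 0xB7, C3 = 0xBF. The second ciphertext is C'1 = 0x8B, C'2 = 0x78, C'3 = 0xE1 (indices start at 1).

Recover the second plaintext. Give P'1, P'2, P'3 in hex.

In CTR with a reused counter, both messages share the same keystream S_i, so C_i ⊕ C'_i = P_i ⊕ P'_i and thus P'_i = P_i ⊕ C_i ⊕ C'_i.
P'1: 0x80 ⊕ 0x7F ⊕ 0x8B = 0x74.
P'2: 0x49 ⊕ 0xB7 ⊕ 0x78 = 0x86.
P'3: 0x3E ⊕ 0xBF ⊕ 0xE1 = 0x60.

P'1 = 0x74, P'2 = 0x86, P'3 = 0x60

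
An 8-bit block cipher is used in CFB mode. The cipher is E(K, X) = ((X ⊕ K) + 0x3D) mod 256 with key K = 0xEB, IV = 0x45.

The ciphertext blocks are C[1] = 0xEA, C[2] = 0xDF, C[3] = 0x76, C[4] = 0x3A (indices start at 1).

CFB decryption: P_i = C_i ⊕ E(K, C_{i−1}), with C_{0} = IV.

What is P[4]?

P[4]: E(K, 0x76) = 0xDA; 0x3A ⊕ 0xDA = 0xE0.

P[4] = 0xE0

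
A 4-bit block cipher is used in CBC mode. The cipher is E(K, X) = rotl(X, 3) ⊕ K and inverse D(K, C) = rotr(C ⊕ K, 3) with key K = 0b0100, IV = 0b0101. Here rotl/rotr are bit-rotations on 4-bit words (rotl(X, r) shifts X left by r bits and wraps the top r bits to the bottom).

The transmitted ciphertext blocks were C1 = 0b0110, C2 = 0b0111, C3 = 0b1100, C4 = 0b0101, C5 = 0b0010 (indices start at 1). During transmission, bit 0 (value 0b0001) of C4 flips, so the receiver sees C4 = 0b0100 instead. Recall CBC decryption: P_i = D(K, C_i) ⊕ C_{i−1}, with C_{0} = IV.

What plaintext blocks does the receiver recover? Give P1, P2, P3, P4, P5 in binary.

P1 = 0b0001, P2 = 0b0000, P3 = 0b0110, P4 = 0b1100, P5 = 0b1000

Only C4 changed, to 0b0100. In CBC, a change in C_i garbles P_i and flips the same bit in P_{i+1}. Decrypting the received ciphertext:
P1: D(K, 0b0110) = 0b0100; 0b0100 ⊕ 0b0101 = 0b0001.
P2: D(K, 0b0111) = 0b0110; 0b0110 ⊕ 0b0110 = 0b0000.
P3: D(K, 0b1100) = 0b0001; 0b0001 ⊕ 0b0111 = 0b0110.
P4: D(K, 0b0100) = 0b0000; 0b0000 ⊕ 0b1100 = 0b1100.
P5: D(K, 0b0010) = 0b1100; 0b1100 ⊕ 0b0100 = 0b1000.
Blocks that differ from the original plaintext: P4, P5.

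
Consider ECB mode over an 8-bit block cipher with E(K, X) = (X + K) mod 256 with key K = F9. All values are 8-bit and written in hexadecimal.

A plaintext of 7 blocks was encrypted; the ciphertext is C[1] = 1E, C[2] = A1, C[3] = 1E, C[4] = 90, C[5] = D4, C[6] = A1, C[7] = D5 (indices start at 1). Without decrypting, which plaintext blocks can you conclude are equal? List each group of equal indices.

P[1] = P[3]; P[2] = P[6]

ECB encrypts each block independently with the same key, so equal ciphertext blocks imply equal plaintext blocks.
C[1] = C[3] = 1E, so P[1] = P[3].
C[2] = C[6] = A1, so P[2] = P[6].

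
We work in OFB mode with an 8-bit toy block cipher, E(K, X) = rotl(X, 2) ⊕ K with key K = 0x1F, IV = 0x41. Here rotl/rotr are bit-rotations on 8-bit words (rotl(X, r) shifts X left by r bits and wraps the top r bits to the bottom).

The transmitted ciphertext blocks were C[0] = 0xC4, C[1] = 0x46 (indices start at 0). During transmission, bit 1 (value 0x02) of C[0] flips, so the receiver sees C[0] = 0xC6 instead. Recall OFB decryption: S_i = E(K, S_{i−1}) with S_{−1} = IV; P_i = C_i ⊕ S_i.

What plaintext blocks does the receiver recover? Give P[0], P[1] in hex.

Only C[0] changed, to 0xC6. In OFB, a change in C_i flips the same bit in P_i only; the keystream is unaffected. Decrypting the received ciphertext:
P[0]: S = E(K, 0x41) = 0x1A; 0xC6 ⊕ 0x1A = 0xDC.
P[1]: S = E(K, 0x1A) = 0x77; 0x46 ⊕ 0x77 = 0x31.
Blocks that differ from the original plaintext: P[0].

P[0] = 0xDC, P[1] = 0x31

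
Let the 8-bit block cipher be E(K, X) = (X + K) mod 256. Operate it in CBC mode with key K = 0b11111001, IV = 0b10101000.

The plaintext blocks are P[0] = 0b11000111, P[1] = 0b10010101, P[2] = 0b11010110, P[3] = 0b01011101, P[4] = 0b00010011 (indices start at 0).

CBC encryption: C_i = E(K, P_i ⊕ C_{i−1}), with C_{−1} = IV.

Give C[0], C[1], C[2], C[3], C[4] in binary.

C[0]: P[0] ⊕ 0b10101000 = 0b01101111; E(K, 0b01101111) = 0b01101000.
C[1]: P[1] ⊕ 0b01101000 = 0b11111101; E(K, 0b11111101) = 0b11110110.
C[2]: P[2] ⊕ 0b11110110 = 0b00100000; E(K, 0b00100000) = 0b00011001.
C[3]: P[3] ⊕ 0b00011001 = 0b01000100; E(K, 0b01000100) = 0b00111101.
C[4]: P[4] ⊕ 0b00111101 = 0b00101110; E(K, 0b00101110) = 0b00100111.

C[0] = 0b01101000, C[1] = 0b11110110, C[2] = 0b00011001, C[3] = 0b00111101, C[4] = 0b00100111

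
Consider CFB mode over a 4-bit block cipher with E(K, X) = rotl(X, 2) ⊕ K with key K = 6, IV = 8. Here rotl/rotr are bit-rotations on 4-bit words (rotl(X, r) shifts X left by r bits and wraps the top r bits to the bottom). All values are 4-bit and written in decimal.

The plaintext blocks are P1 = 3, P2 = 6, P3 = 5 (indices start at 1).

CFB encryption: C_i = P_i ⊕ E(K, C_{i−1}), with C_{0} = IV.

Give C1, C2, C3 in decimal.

C1 = 7, C2 = 13, C3 = 4

C1: E(K, 8) = 4; 3 ⊕ 4 = 7.
C2: E(K, 7) = 11; 6 ⊕ 11 = 13.
C3: E(K, 13) = 1; 5 ⊕ 1 = 4.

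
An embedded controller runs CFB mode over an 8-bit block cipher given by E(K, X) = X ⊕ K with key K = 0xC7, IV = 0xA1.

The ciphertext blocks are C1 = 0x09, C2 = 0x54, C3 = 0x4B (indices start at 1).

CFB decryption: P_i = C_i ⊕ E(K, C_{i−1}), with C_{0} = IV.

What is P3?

P3 = 0xD8

P3: E(K, 0x54) = 0x93; 0x4B ⊕ 0x93 = 0xD8.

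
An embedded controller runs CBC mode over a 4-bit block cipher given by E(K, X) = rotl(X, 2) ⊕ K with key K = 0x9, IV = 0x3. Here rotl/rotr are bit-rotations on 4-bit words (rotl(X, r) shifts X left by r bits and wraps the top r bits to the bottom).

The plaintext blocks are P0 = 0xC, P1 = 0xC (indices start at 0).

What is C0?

CBC encryption: C_i = E(K, P_i ⊕ C_{i−1}), with C_{−1} = IV.
C0: P0 ⊕ 0x3 = 0xF; E(K, 0xF) = 0x6.

C0 = 0x6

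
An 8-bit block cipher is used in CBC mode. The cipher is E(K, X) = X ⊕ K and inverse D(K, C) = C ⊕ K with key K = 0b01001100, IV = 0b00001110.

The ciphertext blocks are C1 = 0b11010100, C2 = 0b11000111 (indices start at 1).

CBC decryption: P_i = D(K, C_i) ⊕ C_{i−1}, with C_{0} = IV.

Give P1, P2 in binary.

P1: D(K, 0b11010100) = 0b10011000; 0b10011000 ⊕ 0b00001110 = 0b10010110.
P2: D(K, 0b11000111) = 0b10001011; 0b10001011 ⊕ 0b11010100 = 0b01011111.

P1 = 0b10010110, P2 = 0b01011111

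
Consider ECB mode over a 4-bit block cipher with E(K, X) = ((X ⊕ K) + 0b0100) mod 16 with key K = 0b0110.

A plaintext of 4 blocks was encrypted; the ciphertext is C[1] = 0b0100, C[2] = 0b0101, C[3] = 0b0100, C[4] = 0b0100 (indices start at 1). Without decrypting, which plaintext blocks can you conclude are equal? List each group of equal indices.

ECB encrypts each block independently with the same key, so equal ciphertext blocks imply equal plaintext blocks.
C[1] = C[3] = C[4] = 0b0100, so P[1] = P[3] = P[4].

P[1] = P[3] = P[4]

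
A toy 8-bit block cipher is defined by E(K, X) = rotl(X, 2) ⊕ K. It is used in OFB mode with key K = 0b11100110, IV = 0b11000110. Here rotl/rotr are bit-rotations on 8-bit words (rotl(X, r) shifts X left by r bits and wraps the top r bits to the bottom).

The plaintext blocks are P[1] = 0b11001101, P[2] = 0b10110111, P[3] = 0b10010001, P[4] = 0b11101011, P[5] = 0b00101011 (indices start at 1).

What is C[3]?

C[3] = 0b00110011

OFB encryption: S_i = E(K, S_{i−1}) with S_{0} = IV; C_i = P_i ⊕ S_i.
C[1]: S = E(K, 0b11000110) = 0b11111101; 0b11001101 ⊕ 0b11111101 = 0b00110000.
C[2]: S = E(K, 0b11111101) = 0b00010001; 0b10110111 ⊕ 0b00010001 = 0b10100110.
C[3]: S = E(K, 0b00010001) = 0b10100010; 0b10010001 ⊕ 0b10100010 = 0b00110011.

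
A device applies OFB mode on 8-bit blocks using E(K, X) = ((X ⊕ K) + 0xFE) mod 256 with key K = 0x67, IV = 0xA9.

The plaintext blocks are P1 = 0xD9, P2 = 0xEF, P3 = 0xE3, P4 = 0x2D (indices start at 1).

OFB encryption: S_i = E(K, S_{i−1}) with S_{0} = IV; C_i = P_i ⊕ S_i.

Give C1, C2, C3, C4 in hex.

C1: S = E(K, 0xA9) = 0xCC; 0xD9 ⊕ 0xCC = 0x15.
C2: S = E(K, 0xCC) = 0xA9; 0xEF ⊕ 0xA9 = 0x46.
C3: S = E(K, 0xA9) = 0xCC; 0xE3 ⊕ 0xCC = 0x2F.
C4: S = E(K, 0xCC) = 0xA9; 0x2D ⊕ 0xA9 = 0x84.

C1 = 0x15, C2 = 0x46, C3 = 0x2F, C4 = 0x84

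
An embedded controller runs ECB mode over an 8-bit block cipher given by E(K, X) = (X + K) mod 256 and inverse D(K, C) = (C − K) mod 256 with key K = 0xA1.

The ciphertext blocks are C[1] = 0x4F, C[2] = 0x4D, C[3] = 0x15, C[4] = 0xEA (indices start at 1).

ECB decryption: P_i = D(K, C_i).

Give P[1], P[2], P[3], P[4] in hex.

P[1] = 0xAE, P[2] = 0xAC, P[3] = 0x74, P[4] = 0x49

P[1]: D(K, 0x4F) = 0xAE.
P[2]: D(K, 0x4D) = 0xAC.
P[3]: D(K, 0x15) = 0x74.
P[4]: D(K, 0xEA) = 0x49.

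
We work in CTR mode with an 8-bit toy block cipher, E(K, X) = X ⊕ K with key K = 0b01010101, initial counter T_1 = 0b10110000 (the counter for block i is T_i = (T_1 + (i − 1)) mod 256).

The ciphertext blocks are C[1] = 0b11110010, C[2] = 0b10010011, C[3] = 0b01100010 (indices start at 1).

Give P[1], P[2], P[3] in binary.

CTR decryption: S_i = E(K, T_i) where T_i is the counter for block i; P_i = C_i ⊕ S_i.
P[1]: T = 0b10110000, S = E(K, T) = 0b11100101; 0b11110010 ⊕ 0b11100101 = 0b00010111.
P[2]: T = 0b10110001, S = E(K, T) = 0b11100100; 0b10010011 ⊕ 0b11100100 = 0b01110111.
P[3]: T = 0b10110010, S = E(K, T) = 0b11100111; 0b01100010 ⊕ 0b11100111 = 0b10000101.

P[1] = 0b00010111, P[2] = 0b01110111, P[3] = 0b10000101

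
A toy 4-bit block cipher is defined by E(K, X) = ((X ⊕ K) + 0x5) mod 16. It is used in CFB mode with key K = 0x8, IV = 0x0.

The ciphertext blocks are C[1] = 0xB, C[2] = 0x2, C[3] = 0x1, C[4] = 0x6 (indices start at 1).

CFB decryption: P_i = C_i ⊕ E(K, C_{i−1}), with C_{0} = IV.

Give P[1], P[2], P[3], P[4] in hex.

P[1]: E(K, 0x0) = 0xD; 0xB ⊕ 0xD = 0x6.
P[2]: E(K, 0xB) = 0x8; 0x2 ⊕ 0x8 = 0xA.
P[3]: E(K, 0x2) = 0xF; 0x1 ⊕ 0xF = 0xE.
P[4]: E(K, 0x1) = 0xE; 0x6 ⊕ 0xE = 0x8.

P[1] = 0x6, P[2] = 0xA, P[3] = 0xE, P[4] = 0x8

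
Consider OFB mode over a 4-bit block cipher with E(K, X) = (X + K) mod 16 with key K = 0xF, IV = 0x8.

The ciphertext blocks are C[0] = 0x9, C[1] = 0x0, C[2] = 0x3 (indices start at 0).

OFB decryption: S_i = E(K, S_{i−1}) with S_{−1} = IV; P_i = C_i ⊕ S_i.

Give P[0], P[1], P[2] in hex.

P[0] = 0xE, P[1] = 0x6, P[2] = 0x6

P[0]: S = E(K, 0x8) = 0x7; 0x9 ⊕ 0x7 = 0xE.
P[1]: S = E(K, 0x7) = 0x6; 0x0 ⊕ 0x6 = 0x6.
P[2]: S = E(K, 0x6) = 0x5; 0x3 ⊕ 0x5 = 0x6.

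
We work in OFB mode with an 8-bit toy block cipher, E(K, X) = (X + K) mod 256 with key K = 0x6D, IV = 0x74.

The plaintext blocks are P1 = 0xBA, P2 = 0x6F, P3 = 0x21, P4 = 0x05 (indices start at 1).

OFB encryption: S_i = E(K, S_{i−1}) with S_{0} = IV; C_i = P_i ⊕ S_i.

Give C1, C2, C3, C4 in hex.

C1: S = E(K, 0x74) = 0xE1; 0xBA ⊕ 0xE1 = 0x5B.
C2: S = E(K, 0xE1) = 0x4E; 0x6F ⊕ 0x4E = 0x21.
C3: S = E(K, 0x4E) = 0xBB; 0x21 ⊕ 0xBB = 0x9A.
C4: S = E(K, 0xBB) = 0x28; 0x05 ⊕ 0x28 = 0x2D.

C1 = 0x5B, C2 = 0x21, C3 = 0x9A, C4 = 0x2D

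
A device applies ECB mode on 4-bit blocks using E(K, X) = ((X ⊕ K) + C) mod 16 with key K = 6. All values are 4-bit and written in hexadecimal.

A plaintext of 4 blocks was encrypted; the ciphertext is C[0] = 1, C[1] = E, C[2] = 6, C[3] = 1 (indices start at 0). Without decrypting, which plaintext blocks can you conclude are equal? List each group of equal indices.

ECB encrypts each block independently with the same key, so equal ciphertext blocks imply equal plaintext blocks.
C[0] = C[3] = 1, so P[0] = P[3].

P[0] = P[3]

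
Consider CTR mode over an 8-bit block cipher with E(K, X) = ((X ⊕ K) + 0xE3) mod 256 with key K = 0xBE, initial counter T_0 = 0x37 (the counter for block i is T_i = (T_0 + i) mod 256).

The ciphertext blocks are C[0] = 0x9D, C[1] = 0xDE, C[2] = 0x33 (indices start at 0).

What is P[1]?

P[1] = 0xB7

CTR decryption: S_i = E(K, T_i) where T_i is the counter for block i; P_i = C_i ⊕ S_i.
P[1]: T = 0x38, S = E(K, T) = 0x69; 0xDE ⊕ 0x69 = 0xB7.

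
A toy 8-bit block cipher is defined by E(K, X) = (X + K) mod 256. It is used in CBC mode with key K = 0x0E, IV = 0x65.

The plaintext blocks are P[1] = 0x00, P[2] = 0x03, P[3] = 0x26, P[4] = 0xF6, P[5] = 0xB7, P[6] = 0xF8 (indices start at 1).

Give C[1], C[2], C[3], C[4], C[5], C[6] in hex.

CBC encryption: C_i = E(K, P_i ⊕ C_{i−1}), with C_{0} = IV.
C[1]: P[1] ⊕ 0x65 = 0x65; E(K, 0x65) = 0x73.
C[2]: P[2] ⊕ 0x73 = 0x70; E(K, 0x70) = 0x7E.
C[3]: P[3] ⊕ 0x7E = 0x58; E(K, 0x58) = 0x66.
C[4]: P[4] ⊕ 0x66 = 0x90; E(K, 0x90) = 0x9E.
C[5]: P[5] ⊕ 0x9E = 0x29; E(K, 0x29) = 0x37.
C[6]: P[6] ⊕ 0x37 = 0xCF; E(K, 0xCF) = 0xDD.

C[1] = 0x73, C[2] = 0x7E, C[3] = 0x66, C[4] = 0x9E, C[5] = 0x37, C[6] = 0xDD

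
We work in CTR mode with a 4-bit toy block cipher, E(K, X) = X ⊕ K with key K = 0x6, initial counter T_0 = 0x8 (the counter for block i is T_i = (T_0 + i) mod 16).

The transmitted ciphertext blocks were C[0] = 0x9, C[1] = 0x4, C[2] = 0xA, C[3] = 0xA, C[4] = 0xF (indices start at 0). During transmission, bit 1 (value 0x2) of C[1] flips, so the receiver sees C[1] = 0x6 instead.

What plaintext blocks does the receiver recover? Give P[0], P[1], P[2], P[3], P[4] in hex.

CTR decryption: S_i = E(K, T_i) where T_i is the counter for block i; P_i = C_i ⊕ S_i.
Only C[1] changed, to 0x6. In CTR, a change in C_i flips the same bit in P_i only; the keystream is unaffected. Decrypting the received ciphertext:
P[0]: T = 0x8, S = E(K, T) = 0xE; 0x9 ⊕ 0xE = 0x7.
P[1]: T = 0x9, S = E(K, T) = 0xF; 0x6 ⊕ 0xF = 0x9.
P[2]: T = 0xA, S = E(K, T) = 0xC; 0xA ⊕ 0xC = 0x6.
P[3]: T = 0xB, S = E(K, T) = 0xD; 0xA ⊕ 0xD = 0x7.
P[4]: T = 0xC, S = E(K, T) = 0xA; 0xF ⊕ 0xA = 0x5.
Blocks that differ from the original plaintext: P[1].

P[0] = 0x7, P[1] = 0x9, P[2] = 0x6, P[3] = 0x7, P[4] = 0x5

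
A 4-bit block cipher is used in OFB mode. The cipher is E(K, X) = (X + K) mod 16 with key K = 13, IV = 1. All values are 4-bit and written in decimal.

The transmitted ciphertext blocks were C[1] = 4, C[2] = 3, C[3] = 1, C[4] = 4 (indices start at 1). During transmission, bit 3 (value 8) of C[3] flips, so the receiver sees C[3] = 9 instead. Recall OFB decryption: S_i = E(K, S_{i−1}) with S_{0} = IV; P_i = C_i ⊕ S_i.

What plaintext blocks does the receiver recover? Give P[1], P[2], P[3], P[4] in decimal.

Only C[3] changed, to 9. In OFB, a change in C_i flips the same bit in P_i only; the keystream is unaffected. Decrypting the received ciphertext:
P[1]: S = E(K, 1) = 14; 4 ⊕ 14 = 10.
P[2]: S = E(K, 14) = 11; 3 ⊕ 11 = 8.
P[3]: S = E(K, 11) = 8; 9 ⊕ 8 = 1.
P[4]: S = E(K, 8) = 5; 4 ⊕ 5 = 1.
Blocks that differ from the original plaintext: P[3].

P[1] = 10, P[2] = 8, P[3] = 1, P[4] = 1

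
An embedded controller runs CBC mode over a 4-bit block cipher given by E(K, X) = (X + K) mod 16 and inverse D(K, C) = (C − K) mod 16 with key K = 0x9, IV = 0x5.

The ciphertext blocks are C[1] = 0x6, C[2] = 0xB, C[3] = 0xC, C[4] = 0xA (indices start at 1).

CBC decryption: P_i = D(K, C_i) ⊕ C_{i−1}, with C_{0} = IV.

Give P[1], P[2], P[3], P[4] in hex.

P[1] = 0x8, P[2] = 0x4, P[3] = 0x8, P[4] = 0xD

P[1]: D(K, 0x6) = 0xD; 0xD ⊕ 0x5 = 0x8.
P[2]: D(K, 0xB) = 0x2; 0x2 ⊕ 0x6 = 0x4.
P[3]: D(K, 0xC) = 0x3; 0x3 ⊕ 0xB = 0x8.
P[4]: D(K, 0xA) = 0x1; 0x1 ⊕ 0xC = 0xD.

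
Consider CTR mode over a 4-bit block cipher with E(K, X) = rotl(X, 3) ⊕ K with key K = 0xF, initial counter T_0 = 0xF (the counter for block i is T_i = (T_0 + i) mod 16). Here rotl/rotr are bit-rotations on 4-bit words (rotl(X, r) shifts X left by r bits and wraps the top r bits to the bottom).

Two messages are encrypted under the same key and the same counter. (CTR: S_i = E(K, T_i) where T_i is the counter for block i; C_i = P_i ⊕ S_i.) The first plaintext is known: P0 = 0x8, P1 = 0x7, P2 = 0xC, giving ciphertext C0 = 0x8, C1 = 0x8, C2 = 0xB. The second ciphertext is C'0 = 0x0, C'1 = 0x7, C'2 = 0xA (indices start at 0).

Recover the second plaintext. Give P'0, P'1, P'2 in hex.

In CTR with a reused counter, both messages share the same keystream S_i, so C_i ⊕ C'_i = P_i ⊕ P'_i and thus P'_i = P_i ⊕ C_i ⊕ C'_i.
P'0: 0x8 ⊕ 0x8 ⊕ 0x0 = 0x0.
P'1: 0x7 ⊕ 0x8 ⊕ 0x7 = 0x8.
P'2: 0xC ⊕ 0xB ⊕ 0xA = 0xD.

P'0 = 0x0, P'1 = 0x8, P'2 = 0xD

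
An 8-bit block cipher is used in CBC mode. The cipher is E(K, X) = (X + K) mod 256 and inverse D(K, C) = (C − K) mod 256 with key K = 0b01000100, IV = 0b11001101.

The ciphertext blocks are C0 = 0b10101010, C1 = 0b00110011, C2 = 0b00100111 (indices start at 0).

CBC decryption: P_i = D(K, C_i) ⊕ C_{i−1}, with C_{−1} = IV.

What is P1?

P1 = 0b01000101

P1: D(K, 0b00110011) = 0b11101111; 0b11101111 ⊕ 0b10101010 = 0b01000101.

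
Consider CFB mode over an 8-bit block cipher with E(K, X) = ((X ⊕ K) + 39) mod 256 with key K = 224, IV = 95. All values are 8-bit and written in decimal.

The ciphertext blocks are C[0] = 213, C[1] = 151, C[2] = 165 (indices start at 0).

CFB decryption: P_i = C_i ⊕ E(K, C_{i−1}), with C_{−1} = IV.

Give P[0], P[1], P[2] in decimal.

P[0]: E(K, 95) = 230; 213 ⊕ 230 = 51.
P[1]: E(K, 213) = 92; 151 ⊕ 92 = 203.
P[2]: E(K, 151) = 158; 165 ⊕ 158 = 59.

P[0] = 51, P[1] = 203, P[2] = 59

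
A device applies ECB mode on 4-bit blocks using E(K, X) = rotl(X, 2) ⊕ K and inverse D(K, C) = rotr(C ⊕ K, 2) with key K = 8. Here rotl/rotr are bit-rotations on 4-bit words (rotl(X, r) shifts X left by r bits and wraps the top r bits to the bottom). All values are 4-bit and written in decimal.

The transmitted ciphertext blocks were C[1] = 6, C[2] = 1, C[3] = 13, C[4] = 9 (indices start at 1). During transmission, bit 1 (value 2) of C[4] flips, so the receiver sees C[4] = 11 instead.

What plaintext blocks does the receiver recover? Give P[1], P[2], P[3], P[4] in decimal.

P[1] = 11, P[2] = 6, P[3] = 5, P[4] = 12

ECB decryption: P_i = D(K, C_i).
Only C[4] changed, to 11. In ECB, a change in C_i affects only P_i. Decrypting the received ciphertext:
P[1]: D(K, 6) = 11.
P[2]: D(K, 1) = 6.
P[3]: D(K, 13) = 5.
P[4]: D(K, 11) = 12.
Blocks that differ from the original plaintext: P[4].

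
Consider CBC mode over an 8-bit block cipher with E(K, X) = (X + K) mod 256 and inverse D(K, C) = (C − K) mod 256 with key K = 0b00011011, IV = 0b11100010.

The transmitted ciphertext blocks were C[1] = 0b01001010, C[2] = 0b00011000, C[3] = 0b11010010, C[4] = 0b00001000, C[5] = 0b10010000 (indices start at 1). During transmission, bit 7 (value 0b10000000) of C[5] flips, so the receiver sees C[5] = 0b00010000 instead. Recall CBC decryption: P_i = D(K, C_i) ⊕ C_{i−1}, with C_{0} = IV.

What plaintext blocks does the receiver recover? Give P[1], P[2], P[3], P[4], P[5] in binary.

Only C[5] changed, to 0b00010000. In CBC, a change in C_i garbles P_i and flips the same bit in P_{i+1}. Decrypting the received ciphertext:
P[1]: D(K, 0b01001010) = 0b00101111; 0b00101111 ⊕ 0b11100010 = 0b11001101.
P[2]: D(K, 0b00011000) = 0b11111101; 0b11111101 ⊕ 0b01001010 = 0b10110111.
P[3]: D(K, 0b11010010) = 0b10110111; 0b10110111 ⊕ 0b00011000 = 0b10101111.
P[4]: D(K, 0b00001000) = 0b11101101; 0b11101101 ⊕ 0b11010010 = 0b00111111.
P[5]: D(K, 0b00010000) = 0b11110101; 0b11110101 ⊕ 0b00001000 = 0b11111101.
Blocks that differ from the original plaintext: P[5].

P[1] = 0b11001101, P[2] = 0b10110111, P[3] = 0b10101111, P[4] = 0b00111111, P[5] = 0b11111101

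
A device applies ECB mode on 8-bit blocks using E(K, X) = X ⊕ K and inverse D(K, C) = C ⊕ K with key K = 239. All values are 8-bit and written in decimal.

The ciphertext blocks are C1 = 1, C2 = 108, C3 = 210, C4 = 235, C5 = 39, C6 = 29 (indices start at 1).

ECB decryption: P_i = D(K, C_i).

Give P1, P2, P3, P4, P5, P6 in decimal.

P1 = 238, P2 = 131, P3 = 61, P4 = 4, P5 = 200, P6 = 242

P1: D(K, 1) = 238.
P2: D(K, 108) = 131.
P3: D(K, 210) = 61.
P4: D(K, 235) = 4.
P5: D(K, 39) = 200.
P6: D(K, 29) = 242.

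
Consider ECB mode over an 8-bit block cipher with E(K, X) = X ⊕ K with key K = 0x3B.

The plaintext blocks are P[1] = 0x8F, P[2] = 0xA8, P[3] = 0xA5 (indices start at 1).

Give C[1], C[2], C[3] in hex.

C[1] = 0xB4, C[2] = 0x93, C[3] = 0x9E

ECB encryption: C_i = E(K, P_i).
C[1]: E(K, 0x8F) = 0xB4.
C[2]: E(K, 0xA8) = 0x93.
C[3]: E(K, 0xA5) = 0x9E.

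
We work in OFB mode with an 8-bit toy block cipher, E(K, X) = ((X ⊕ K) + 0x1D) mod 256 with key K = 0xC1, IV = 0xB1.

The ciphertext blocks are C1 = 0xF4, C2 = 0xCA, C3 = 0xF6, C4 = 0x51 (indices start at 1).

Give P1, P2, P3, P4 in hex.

OFB decryption: S_i = E(K, S_{i−1}) with S_{0} = IV; P_i = C_i ⊕ S_i.
P1: S = E(K, 0xB1) = 0x8D; 0xF4 ⊕ 0x8D = 0x79.
P2: S = E(K, 0x8D) = 0x69; 0xCA ⊕ 0x69 = 0xA3.
P3: S = E(K, 0x69) = 0xC5; 0xF6 ⊕ 0xC5 = 0x33.
P4: S = E(K, 0xC5) = 0x21; 0x51 ⊕ 0x21 = 0x70.

P1 = 0x79, P2 = 0xA3, P3 = 0x33, P4 = 0x70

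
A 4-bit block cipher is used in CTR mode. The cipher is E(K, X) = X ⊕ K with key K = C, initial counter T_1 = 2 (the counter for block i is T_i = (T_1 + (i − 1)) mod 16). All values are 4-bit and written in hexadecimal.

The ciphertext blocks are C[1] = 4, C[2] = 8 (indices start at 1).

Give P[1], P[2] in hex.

P[1] = A, P[2] = 7

CTR decryption: S_i = E(K, T_i) where T_i is the counter for block i; P_i = C_i ⊕ S_i.
P[1]: T = 2, S = E(K, T) = E; 4 ⊕ E = A.
P[2]: T = 3, S = E(K, T) = F; 8 ⊕ F = 7.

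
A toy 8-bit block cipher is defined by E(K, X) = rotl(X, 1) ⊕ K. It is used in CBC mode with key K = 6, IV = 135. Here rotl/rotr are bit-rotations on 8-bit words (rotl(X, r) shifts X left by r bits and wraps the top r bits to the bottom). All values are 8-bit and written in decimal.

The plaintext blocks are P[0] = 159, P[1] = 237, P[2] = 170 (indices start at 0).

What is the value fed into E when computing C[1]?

219

CBC encryption: C_i = E(K, P_i ⊕ C_{i−1}), with C_{−1} = IV.
C[0]: P[0] ⊕ 135 = 24; E(K, 24) = 54.
C[1]: P[1] ⊕ 54 = 219; E(K, 219) = 177.
So the input to E for block [1] is 219.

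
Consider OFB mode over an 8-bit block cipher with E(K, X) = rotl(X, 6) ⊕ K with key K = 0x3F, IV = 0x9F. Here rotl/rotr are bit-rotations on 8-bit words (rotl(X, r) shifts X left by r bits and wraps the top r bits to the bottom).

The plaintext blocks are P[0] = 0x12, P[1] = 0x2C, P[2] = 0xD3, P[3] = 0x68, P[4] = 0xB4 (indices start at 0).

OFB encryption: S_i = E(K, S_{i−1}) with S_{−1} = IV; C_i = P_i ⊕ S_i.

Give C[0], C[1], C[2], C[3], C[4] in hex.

C[0] = 0xCA, C[1] = 0x25, C[2] = 0xAE, C[3] = 0x08, C[4] = 0x93

C[0]: S = E(K, 0x9F) = 0xD8; 0x12 ⊕ 0xD8 = 0xCA.
C[1]: S = E(K, 0xD8) = 0x09; 0x2C ⊕ 0x09 = 0x25.
C[2]: S = E(K, 0x09) = 0x7D; 0xD3 ⊕ 0x7D = 0xAE.
C[3]: S = E(K, 0x7D) = 0x60; 0x68 ⊕ 0x60 = 0x08.
C[4]: S = E(K, 0x60) = 0x27; 0xB4 ⊕ 0x27 = 0x93.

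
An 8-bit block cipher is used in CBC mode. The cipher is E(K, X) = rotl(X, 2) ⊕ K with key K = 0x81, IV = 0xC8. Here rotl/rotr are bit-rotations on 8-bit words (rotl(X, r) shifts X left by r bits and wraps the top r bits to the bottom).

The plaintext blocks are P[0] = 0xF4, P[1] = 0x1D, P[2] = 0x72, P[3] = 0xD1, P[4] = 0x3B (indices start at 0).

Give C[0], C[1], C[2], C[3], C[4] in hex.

CBC encryption: C_i = E(K, P_i ⊕ C_{i−1}), with C_{−1} = IV.
C[0]: P[0] ⊕ 0xC8 = 0x3C; E(K, 0x3C) = 0x71.
C[1]: P[1] ⊕ 0x71 = 0x6C; E(K, 0x6C) = 0x30.
C[2]: P[2] ⊕ 0x30 = 0x42; E(K, 0x42) = 0x88.
C[3]: P[3] ⊕ 0x88 = 0x59; E(K, 0x59) = 0xE4.
C[4]: P[4] ⊕ 0xE4 = 0xDF; E(K, 0xDF) = 0xFE.

C[0] = 0x71, C[1] = 0x30, C[2] = 0x88, C[3] = 0xE4, C[4] = 0xFE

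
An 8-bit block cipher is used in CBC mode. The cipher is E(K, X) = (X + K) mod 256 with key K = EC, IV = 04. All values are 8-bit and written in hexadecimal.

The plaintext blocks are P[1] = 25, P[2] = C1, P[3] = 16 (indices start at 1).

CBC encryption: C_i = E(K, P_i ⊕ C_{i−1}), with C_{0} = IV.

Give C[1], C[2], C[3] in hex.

C[1] = 0D, C[2] = B8, C[3] = 9A

C[1]: P[1] ⊕ 04 = 21; E(K, 21) = 0D.
C[2]: P[2] ⊕ 0D = CC; E(K, CC) = B8.
C[3]: P[3] ⊕ B8 = AE; E(K, AE) = 9A.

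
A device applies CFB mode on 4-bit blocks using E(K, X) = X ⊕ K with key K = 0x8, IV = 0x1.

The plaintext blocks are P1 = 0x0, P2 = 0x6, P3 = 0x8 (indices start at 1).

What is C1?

C1 = 0x9

CFB encryption: C_i = P_i ⊕ E(K, C_{i−1}), with C_{0} = IV.
C1: E(K, 0x1) = 0x9; 0x0 ⊕ 0x9 = 0x9.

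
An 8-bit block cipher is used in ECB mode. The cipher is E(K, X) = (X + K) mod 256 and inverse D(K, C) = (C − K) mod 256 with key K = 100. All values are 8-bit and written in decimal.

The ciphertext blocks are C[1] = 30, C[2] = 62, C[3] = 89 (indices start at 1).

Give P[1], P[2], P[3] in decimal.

P[1] = 186, P[2] = 218, P[3] = 245

ECB decryption: P_i = D(K, C_i).
P[1]: D(K, 30) = 186.
P[2]: D(K, 62) = 218.
P[3]: D(K, 89) = 245.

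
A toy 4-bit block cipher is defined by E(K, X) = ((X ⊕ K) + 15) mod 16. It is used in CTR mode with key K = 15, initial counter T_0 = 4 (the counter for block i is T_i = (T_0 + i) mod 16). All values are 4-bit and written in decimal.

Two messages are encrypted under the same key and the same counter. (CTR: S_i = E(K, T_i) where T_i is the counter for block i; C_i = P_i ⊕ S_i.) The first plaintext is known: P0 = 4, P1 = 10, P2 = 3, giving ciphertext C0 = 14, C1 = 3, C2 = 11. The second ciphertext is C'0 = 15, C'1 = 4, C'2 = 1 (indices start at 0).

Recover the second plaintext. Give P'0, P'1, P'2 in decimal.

In CTR with a reused counter, both messages share the same keystream S_i, so C_i ⊕ C'_i = P_i ⊕ P'_i and thus P'_i = P_i ⊕ C_i ⊕ C'_i.
P'0: 4 ⊕ 14 ⊕ 15 = 5.
P'1: 10 ⊕ 3 ⊕ 4 = 13.
P'2: 3 ⊕ 11 ⊕ 1 = 9.

P'0 = 5, P'1 = 13, P'2 = 9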